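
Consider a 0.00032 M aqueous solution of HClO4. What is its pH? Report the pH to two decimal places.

pH = 3.49

HClO4 is a strong acid and dissociates completely, so [H+] = 0.00032 M.
pH = -log(0.00032) = 3.49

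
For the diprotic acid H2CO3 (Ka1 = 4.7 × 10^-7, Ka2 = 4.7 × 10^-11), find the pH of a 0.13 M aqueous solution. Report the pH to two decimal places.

pH = 3.61

Since Ka1 ≫ Ka2, the first ionization dominates [H+].
Ka1 = x²/(0.13 − x) = 4.7 × 10^-7
x ≈ √(4.7 × 10^-7 × 0.13) = 2.47 × 10^-4 M
pH = −log(2.47 × 10^-4) = 3.61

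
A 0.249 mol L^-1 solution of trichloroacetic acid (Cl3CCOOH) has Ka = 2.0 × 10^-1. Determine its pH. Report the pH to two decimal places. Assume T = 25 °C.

pH = 0.84

Cl3CCOOH ⇌ Cl3CCOO- + H+
Let x = [H+] at equilibrium. Ka = x²/(0.249 − x).
x is not negligible relative to C₀; solve x² + 0.2·x − 0.0498 = 0.
x = [−0.2 + √(0.2² + 0.199)]/2 = 1.45 × 10^-1 M
pH = −log[H+] = −log(1.45 × 10^-1) = 0.84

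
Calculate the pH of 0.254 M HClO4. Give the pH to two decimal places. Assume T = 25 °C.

pH = 0.60

HClO4 is a strong acid and dissociates completely, so [H+] = 0.254 M.
pH = -log(0.254) = 0.60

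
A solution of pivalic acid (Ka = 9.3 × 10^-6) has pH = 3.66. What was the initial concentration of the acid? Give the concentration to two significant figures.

C₀ = 5.4 × 10^-3 M

[H+] = 10^(-3.66) = 2.19 × 10^-4 M = x
Ka = x²/(C₀ − x) ⇒ C₀ = x + x²/Ka
C₀ = 2.19 × 10^-4 + (2.19 × 10^-4)²/(9.3 × 10^-6) = 5.38 × 10^-3 M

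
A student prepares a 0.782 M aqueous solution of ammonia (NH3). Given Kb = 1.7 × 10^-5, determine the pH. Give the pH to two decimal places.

pH = 11.56

NH3 + H2O ⇌ NH4+ + OH-
Let x = [OH-] at equilibrium. Kb = x²/(0.782 − x).
Neglecting x in the denominator: x = √(1.7 × 10^-5 × 0.782) = 3.65 × 10^-3 M
pOH = 2.44, so pH = 14.00 − pOH = 11.56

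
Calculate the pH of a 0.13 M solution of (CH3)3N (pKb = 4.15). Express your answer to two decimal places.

pH = 11.48

(CH3)3N + H2O ⇌ (CH3)3NH+ + OH-
Kb = 10^(−4.15) = 7.08 × 10^-5
From the ICE table, Kb = [OH-]²/(0.13 − [OH-]) = 7.08 × 10^-5.
Since Kb ≪ C₀, [OH-] ≈ √(Kb·C₀) = 3.03 × 10^-3 M.
pOH = 2.52, so pH = 14.00 − pOH = 11.48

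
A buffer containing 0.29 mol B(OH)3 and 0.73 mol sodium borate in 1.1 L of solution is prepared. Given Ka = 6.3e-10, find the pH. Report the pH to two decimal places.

pH = 9.60

pKa = −log(6.3 × 10^-10) = 9.201
Using pH = pKa + log([base]/[acid]) with [base]/[acid] = 0.73/0.29:
pH = 9.201 + (+0.401) = 9.60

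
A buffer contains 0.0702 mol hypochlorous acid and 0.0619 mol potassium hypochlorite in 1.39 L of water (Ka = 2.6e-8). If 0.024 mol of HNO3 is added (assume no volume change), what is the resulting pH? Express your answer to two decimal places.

pH = 7.19

Added H+ converts OCl- to HOCl: HOCl → 0.0942 mol, OCl- → 0.0379 mol.
pKa = −log(2.6 × 10^-8) = 7.585
Henderson–Hasselbalch with mole ratio 0.0379/0.0942: pH = 7.585 + (-0.395)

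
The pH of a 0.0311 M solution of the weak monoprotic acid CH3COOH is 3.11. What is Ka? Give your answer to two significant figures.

[H+] = 10^(-3.11) = 7.76 × 10^-4 M
At equilibrium [HA] = 0.0311 − 7.76 × 10^-4 = 3.03 × 10^-2 M
Ka = [H+][A-]/[HA] = (7.76 × 10^-4)² / 3.03 × 10^-2 = 2.0 × 10^-5

Ka = 2.0 × 10^-5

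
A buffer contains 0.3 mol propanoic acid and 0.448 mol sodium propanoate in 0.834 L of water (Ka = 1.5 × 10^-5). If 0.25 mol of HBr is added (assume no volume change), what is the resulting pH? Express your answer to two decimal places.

After neutralization: n(CH3CH2COOH) = 0.55 mol, n(CH3CH2COO-) = 0.198 mol.
pKa = −log(1.5 × 10^-5) = 4.824
pH = pKa + log([A⁻]/[HA]) = 4.824 + log(0.198/0.55) = 4.824 -0.444

pH = 4.38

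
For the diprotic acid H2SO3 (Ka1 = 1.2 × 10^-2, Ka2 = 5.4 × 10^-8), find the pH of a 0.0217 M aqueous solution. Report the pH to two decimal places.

Ka1 ≫ Ka2, so treat the first dissociation as the only significant source of H+.
Ka1 = x²/(0.0217 − x) = 1.2 × 10^-2
Solving the quadratic: x = (−Ka1 + √(Ka1² + 4·Ka1·C₀))/2 = 1.12 × 10^-2 M
pH = −log(1.12 × 10^-2) = 1.95

pH = 1.95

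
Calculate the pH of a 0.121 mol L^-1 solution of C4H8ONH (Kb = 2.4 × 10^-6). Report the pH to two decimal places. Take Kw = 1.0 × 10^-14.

C4H8ONH + H2O ⇌ C4H8ONH2+ + OH-
Kb = x²/(0.121 − x) = 2.4 × 10^-6
Since Kb ≪ C₀, x ≈ √(Kb·C₀) = 5.39 × 10^-4 M.
pOH = −log(5.39 × 10^-4) = 3.27; pH = 14.00 − 3.27 = 10.73

pH = 10.73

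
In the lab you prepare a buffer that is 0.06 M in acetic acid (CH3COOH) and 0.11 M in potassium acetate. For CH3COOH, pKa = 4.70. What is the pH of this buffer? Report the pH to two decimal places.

pH = 4.96

Henderson–Hasselbalch: pH = pKa + log([CH3COO-]/[CH3COOH]) = 4.70 + log(0.11/0.06)
pH = 4.70 + (+0.263) = 4.96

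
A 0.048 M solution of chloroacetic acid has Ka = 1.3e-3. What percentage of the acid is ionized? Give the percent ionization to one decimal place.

ClCH2COOH ⇌ ClCH2COO- + H+; let x = [H+] at equilibrium.
Solve x² + 0.0013x − 6.24e-05 = 0 → x = 7.28 × 10^-3 M
Fraction ionized = 7.28 × 10^-3 / 0.048 = 0.1517 → 15.2%

15.2%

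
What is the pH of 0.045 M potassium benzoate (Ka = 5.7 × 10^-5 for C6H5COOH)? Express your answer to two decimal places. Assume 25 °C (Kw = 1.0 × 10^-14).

pH = 8.45

C6H5COO- is the conjugate base of the weak acid C6H5COOH.
Kb = Kw/Ka = 1.0×10^-14 / 5.7 × 10^-5 = 1.75 × 10^-10
From the ICE table, Kb = [OH-]²/(0.045 − [OH-]) = 1.75 × 10^-10.
Since Kb ≪ C₀, [OH-] ≈ √(Kb·C₀) = 2.81 × 10^-6 M.
([OH-]/C₀ = 0.0062% < 5%, so the approximation holds.)
pOH = −log(2.81 × 10^-6) = 5.55; pH = 14.00 − 5.55 = 8.45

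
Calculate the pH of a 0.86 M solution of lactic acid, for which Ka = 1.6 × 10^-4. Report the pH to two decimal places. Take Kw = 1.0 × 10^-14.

pH = 1.93

CH3CH(OH)COOH ⇌ CH3CH(OH)COO- + H+
From the ICE table, Ka = [H+]²/(0.86 − [H+]) = 1.6 × 10^-4.
Since Ka ≪ C₀, [H+] ≈ √(Ka·C₀) = 1.17 × 10^-2 M.
Check: 1.4% ionized — well under 5%, approximation valid.
pH = −log(1.17 × 10^-2) = 1.93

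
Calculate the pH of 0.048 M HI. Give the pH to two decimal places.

pH = 1.32

HI is a strong acid and dissociates completely, so [H+] = 0.048 M.
pH = -log(0.048) = 1.32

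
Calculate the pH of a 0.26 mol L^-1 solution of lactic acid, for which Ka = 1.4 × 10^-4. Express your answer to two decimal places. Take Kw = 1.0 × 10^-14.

CH3CH(OH)COOH ⇌ CH3CH(OH)COO- + H+
Ka = x²/(0.26 − x) = 1.4 × 10^-4
Assume x ≪ 0.26: x ≈ √(1.4 × 10^-4 × 0.26) = 6.03 × 10^-3 M
(x/C₀ = 2.3% < 5%, so the approximation holds.)
pH = −log(6.03 × 10^-3) = 2.22

pH = 2.22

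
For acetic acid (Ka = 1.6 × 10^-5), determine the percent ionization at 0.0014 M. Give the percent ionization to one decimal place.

10.1%

CH3COOH ⇌ CH3COO- + H+; let x = [H+] at equilibrium.
Ka = x²/(C₀ − x); solving the quadratic gives x = 1.42 × 10^-4 M.
Fraction ionized = 1.42 × 10^-4 / 0.0014 = 0.1014 → 10.1%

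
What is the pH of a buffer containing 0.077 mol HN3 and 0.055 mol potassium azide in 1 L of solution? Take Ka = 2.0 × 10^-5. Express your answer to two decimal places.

pH = 4.55

pKa = −log(2.0 × 10^-5) = 4.699
Using pH = pKa + log([base]/[acid]) with [base]/[acid] = 0.055/0.077:
pH = 4.699 + (-0.146) = 4.55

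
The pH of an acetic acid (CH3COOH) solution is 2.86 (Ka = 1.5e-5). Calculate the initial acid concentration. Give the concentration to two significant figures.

[H+] = 10^(-2.86) = 1.38 × 10^-3 M = x
Ka = x²/(C₀ − x) ⇒ C₀ = x + x²/Ka
C₀ = 1.38 × 10^-3 + (1.38 × 10^-3)²/(1.5 × 10^-5) = 1.28 × 10^-1 M

C₀ = 1.3 × 10^-1 M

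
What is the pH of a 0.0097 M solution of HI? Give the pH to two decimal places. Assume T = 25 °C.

HI is a strong acid and dissociates completely, so [H+] = 0.0097 M.
pH = -log(0.0097) = 2.01

pH = 2.01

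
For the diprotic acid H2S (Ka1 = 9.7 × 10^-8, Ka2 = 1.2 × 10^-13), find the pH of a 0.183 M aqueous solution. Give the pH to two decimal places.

pH = 3.88

Ka1 ≫ Ka2, so treat the first dissociation as the only significant source of H+.
Ka1 = x²/(0.183 − x) = 9.7 × 10^-8
x ≈ √(9.7 × 10^-8 × 0.183) = 1.33 × 10^-4 M
pH = −log(1.33 × 10^-4) = 3.88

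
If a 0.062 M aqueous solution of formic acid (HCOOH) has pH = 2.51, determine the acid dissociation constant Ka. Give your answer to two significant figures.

[H+] = 10^(-2.51) = 3.09 × 10^-3 M
At equilibrium [HA] = 0.062 − 3.09 × 10^-3 = 5.89 × 10^-2 M
Ka = [H+][A-]/[HA] = (3.09 × 10^-3)² / 5.89 × 10^-2 = 1.6 × 10^-4

Ka = 1.6 × 10^-4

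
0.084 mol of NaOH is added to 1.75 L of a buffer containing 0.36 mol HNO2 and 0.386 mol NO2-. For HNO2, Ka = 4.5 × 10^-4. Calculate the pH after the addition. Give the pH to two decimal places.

pH = 3.58

After neutralization: n(HNO2) = 0.276 mol, n(NO2-) = 0.47 mol.
pKa = −log(4.5 × 10^-4) = 3.347
pH = pKa + log(n_NO2-/n_HNO2) = 3.347 + log(0.47/0.276) = 3.347 + (+0.231)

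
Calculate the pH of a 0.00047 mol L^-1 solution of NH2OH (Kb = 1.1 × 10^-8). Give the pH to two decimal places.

pH = 8.36

NH2OH + H2O ⇌ NH3OH+ + OH-
Let x = [OH-] at equilibrium. Kb = x²/(0.00047 − x).
Assume x ≪ 0.00047: x ≈ √(1.1 × 10^-8 × 0.00047) = 2.27 × 10^-6 M
Check: 0.48% ionized — well under 5%, approximation valid.
pOH = −log(2.27 × 10^-6) = 5.64; pH = 14.00 − 5.64 = 8.36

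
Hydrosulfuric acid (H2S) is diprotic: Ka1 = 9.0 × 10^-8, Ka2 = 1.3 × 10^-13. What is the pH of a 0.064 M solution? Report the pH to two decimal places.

pH = 4.12

Since Ka1 ≫ Ka2, the first ionization dominates [H+].
Ka1 = x²/(0.064 − x) = 9.0 × 10^-8
x ≈ √(9.0 × 10^-8 × 0.064) = 7.59 × 10^-5 M
pH = −log(7.59 × 10^-5) = 4.12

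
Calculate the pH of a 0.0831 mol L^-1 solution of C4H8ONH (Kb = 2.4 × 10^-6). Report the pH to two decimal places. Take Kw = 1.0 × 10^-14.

C4H8ONH + H2O ⇌ C4H8ONH2+ + OH-
Let x = [OH-] at equilibrium. Kb = x²/(0.0831 − x).
Neglecting x in the denominator: x = √(2.4 × 10^-6 × 0.0831) = 4.47 × 10^-4 M
(x/C₀ = 0.54% < 5%, so the approximation holds.)
pOH = −log(4.47 × 10^-4) = 3.35; pH = 14.00 − 3.35 = 10.65

pH = 10.65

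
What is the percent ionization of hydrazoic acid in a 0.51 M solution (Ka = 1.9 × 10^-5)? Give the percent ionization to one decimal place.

0.6%

HN3 ⇌ N3- + H+; let x = [H+] at equilibrium.
x ≈ √(Ka·C₀) = √(1.9 × 10^-5 × 0.51) = 3.11 × 10^-3 M
% ionization = x/C₀ × 100% = 3.11 × 10^-3/0.51 × 100% = 0.6%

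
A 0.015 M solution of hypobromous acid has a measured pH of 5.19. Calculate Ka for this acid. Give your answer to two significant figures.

[H+] = 10^(-5.19) = 6.46 × 10^-6 M
At equilibrium [HA] = 0.015 − 6.46 × 10^-6 = 1.50 × 10^-2 M
Ka = [H+][A-]/[HA] = (6.46 × 10^-6)² / 1.50 × 10^-2 = 2.8 × 10^-9

Ka = 2.8 × 10^-9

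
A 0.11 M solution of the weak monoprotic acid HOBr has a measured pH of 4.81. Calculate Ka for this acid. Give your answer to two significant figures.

Ka = 2.2 × 10^-9

[H+] = 10^(-4.81) = 1.55 × 10^-5 M
At equilibrium [HA] = 0.11 − 1.55 × 10^-5 = 1.10 × 10^-1 M
Ka = [H+][A-]/[HA] = (1.55 × 10^-5)² / 1.10 × 10^-1 = 2.2 × 10^-9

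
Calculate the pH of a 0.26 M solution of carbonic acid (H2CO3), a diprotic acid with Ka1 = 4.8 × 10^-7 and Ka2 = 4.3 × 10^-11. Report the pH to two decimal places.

pH = 3.45

Ka1 ≫ Ka2, so treat the first dissociation as the only significant source of H+.
Ka1 = x²/(0.26 − x) = 4.8 × 10^-7
x ≈ √(4.8 × 10^-7 × 0.26) = 3.53 × 10^-4 M
pH = −log(3.53 × 10^-4) = 3.45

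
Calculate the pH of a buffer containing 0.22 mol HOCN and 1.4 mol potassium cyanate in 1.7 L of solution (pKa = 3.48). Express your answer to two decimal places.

pH = 4.28

Using pH = pKa + log([base]/[acid]) with [base]/[acid] = 1.4/0.22:
pH = 3.48 + (+0.804) = 4.28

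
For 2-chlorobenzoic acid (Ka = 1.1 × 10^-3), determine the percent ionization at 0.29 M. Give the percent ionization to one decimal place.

ClC6H4COOH ⇌ ClC6H4COO- + H+; let x = [H+] at equilibrium.
Ka = x²/(C₀ − x); solving the quadratic gives x = 1.73 × 10^-2 M.
% ionization = x/C₀ × 100% = 1.73 × 10^-2/0.29 × 100% = 6.0%

6.0%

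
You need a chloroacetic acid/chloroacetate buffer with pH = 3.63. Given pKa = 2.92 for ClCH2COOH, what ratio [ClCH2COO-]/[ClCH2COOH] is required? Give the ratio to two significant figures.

ratio = 5.1

pH = pKa + log(r) ⇒ log(r) = 3.63 − 2.92 = +0.71
r = [ClCH2COO-]/[ClCH2COOH] = 10^(+0.71) = 5.13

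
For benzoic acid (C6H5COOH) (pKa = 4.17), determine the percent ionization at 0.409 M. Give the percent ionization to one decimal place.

1.3%

C6H5COOH ⇌ C6H5COO- + H+; let x = [H+] at equilibrium.
Ka = 10^(−4.17) = 6.76 × 10^-5
x ≈ √(Ka·C₀) = √(6.76 × 10^-5 × 0.409) = 5.26 × 10^-3 M
Fraction ionized = 5.26 × 10^-3 / 0.409 = 0.0129 → 1.3%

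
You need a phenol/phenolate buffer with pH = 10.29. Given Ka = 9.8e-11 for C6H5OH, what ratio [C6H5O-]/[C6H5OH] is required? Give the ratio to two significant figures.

pKa = -log(9.8 × 10^-11) = 10.009
pH = pKa + log(r) ⇒ log(r) = 10.29 − 10.009 = +0.281
r = [C6H5O-]/[C6H5OH] = 10^(+0.281) = 1.91

ratio = 1.9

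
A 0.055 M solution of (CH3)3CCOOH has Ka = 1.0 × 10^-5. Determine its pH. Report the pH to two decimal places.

pH = 3.13

(CH3)3CCOOH ⇌ (CH3)3CCOO- + H+
Let x = [H+] at equilibrium. Ka = x²/(0.055 − x).
Assume x ≪ 0.055: x ≈ √(1.0 × 10^-5 × 0.055) = 7.42 × 10^-4 M
(x/C₀ = 1.3% < 5%, so the approximation holds.)
pH = −log[H+] = −log(7.42 × 10^-4) = 3.13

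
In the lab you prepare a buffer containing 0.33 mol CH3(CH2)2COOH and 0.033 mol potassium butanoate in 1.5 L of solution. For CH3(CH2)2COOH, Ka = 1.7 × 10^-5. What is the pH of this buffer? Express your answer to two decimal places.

pKa = −log(1.7 × 10^-5) = 4.770
pH = pKa + log([A⁻]/[HA]) = 4.770 + log(0.033/0.33)
pH = 4.770 + (-1.000) = 3.77

pH = 3.77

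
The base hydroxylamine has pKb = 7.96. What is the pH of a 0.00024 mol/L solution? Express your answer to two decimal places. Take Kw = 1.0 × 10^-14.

NH2OH + H2O ⇌ NH3OH+ + OH-
Kb = 10^(−7.96) = 1.10 × 10^-8
From the ICE table, Kb = x²/(0.00024 − x) = 1.10 × 10^-8.
Since Kb ≪ C₀, x ≈ √(Kb·C₀) = 1.62 × 10^-6 M.
(x/C₀ = 0.68% < 5%, so the approximation holds.)
pOH = 5.79, so pH = 14.00 − pOH = 8.21

pH = 8.21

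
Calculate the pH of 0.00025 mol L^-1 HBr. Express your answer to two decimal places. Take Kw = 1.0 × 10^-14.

pH = 3.60

HBr is a strong acid and dissociates completely, so [H+] = 0.00025 M.
pH = -log(0.00025) = 3.60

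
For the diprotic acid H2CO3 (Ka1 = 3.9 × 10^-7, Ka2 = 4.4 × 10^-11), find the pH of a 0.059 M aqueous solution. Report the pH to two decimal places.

Ka1 ≫ Ka2, so treat the first dissociation as the only significant source of H+.
Ka1 = x²/(0.059 − x) = 3.9 × 10^-7
x ≈ √(3.9 × 10^-7 × 0.059) = 1.52 × 10^-4 M
pH = −log(1.52 × 10^-4) = 3.82

pH = 3.82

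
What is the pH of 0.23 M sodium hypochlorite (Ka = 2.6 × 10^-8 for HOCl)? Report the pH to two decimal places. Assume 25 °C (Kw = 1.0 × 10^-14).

pH = 10.47

OCl- is the conjugate base of the weak acid HOCl.
Kb = Kw/Ka = 1.0×10^-14 / 2.6 × 10^-8 = 3.85 × 10^-7
Kb = x²/(0.23 − x) = 3.85 × 10^-7
Assume x ≪ 0.23: x ≈ √(3.85 × 10^-7 × 0.23) = 2.98 × 10^-4 M
pOH = 3.53, so pH = 14.00 − pOH = 10.47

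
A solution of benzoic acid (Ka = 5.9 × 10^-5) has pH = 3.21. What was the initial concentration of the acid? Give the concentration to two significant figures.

C₀ = 7.1 × 10^-3 M

[H+] = 10^(-3.21) = 6.17 × 10^-4 M = x
Ka = x²/(C₀ − x) ⇒ C₀ = x + x²/Ka
C₀ = 6.17 × 10^-4 + (6.17 × 10^-4)²/(5.9 × 10^-5) = 7.07 × 10^-3 M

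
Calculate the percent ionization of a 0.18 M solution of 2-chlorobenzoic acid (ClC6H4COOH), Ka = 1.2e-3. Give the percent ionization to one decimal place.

ClC6H4COOH ⇌ ClC6H4COO- + H+; let x = [H+] at equilibrium.
Ka = x²/(C₀ − x); solving the quadratic gives x = 1.41 × 10^-2 M.
Fraction ionized = 1.41 × 10^-2 / 0.18 = 0.0783 → 7.8%

7.8%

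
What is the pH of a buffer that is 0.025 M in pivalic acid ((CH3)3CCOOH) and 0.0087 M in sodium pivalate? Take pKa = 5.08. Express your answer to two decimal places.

Henderson–Hasselbalch: pH = pKa + log([(CH3)3CCOO-]/[(CH3)3CCOOH]) = 5.08 + log(0.0087/0.025)
pH = 5.08 + (-0.458) = 4.62

pH = 4.62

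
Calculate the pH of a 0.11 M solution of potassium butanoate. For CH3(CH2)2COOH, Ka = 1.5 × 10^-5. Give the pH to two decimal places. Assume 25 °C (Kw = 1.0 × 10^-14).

CH3(CH2)2COO- is the conjugate base of the weak acid CH3(CH2)2COOH.
Kb = Kw/Ka = 1.0×10^-14 / 1.5 × 10^-5 = 6.67 × 10^-10
From the ICE table, Kb = x²/(0.11 − x) = 6.67 × 10^-10.
Assume x ≪ 0.11: x ≈ √(6.67 × 10^-10 × 0.11) = 8.57 × 10^-6 M
(x/C₀ = 0.0078% < 5%, so the approximation holds.)
pOH = 5.07, so pH = 14.00 − pOH = 8.93

pH = 8.93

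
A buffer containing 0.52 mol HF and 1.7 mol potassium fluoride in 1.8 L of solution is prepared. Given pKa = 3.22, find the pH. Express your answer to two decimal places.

pH = pKa + log([A⁻]/[HA]) = 3.22 + log(1.7/0.52)
pH = 3.22 + (+0.514) = 3.73

pH = 3.73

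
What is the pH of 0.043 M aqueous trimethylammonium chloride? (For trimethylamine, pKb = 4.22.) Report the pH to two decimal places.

pH = 5.57

(CH3)3NH+ is the conjugate acid of the weak base (CH3)3N.
Kb = 10^(−4.22) = 6.03 × 10^-5
Ka = Kw/Kb = 1.0×10^-14 / 6.03 × 10^-5 = 1.66 × 10^-10
From the ICE table, Ka = [H+]²/(0.043 − [H+]) = 1.66 × 10^-10.
Assume [H+] ≪ 0.043: [H+] ≈ √(1.66 × 10^-10 × 0.043) = 2.67 × 10^-6 M
Check: 0.0062% ionized — well under 5%, approximation valid.
pH = −log[H+] = −log(2.67 × 10^-6) = 5.57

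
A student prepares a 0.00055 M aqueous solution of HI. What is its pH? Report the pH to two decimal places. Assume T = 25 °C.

pH = 3.26

HI is a strong acid and dissociates completely, so [H+] = 0.00055 M.
pH = -log(0.00055) = 3.26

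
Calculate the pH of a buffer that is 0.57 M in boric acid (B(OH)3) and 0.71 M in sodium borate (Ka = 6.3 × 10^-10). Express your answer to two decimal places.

pH = 9.30

pKa = −log(6.3 × 10^-10) = 9.201
Henderson–Hasselbalch: pH = pKa + log([B(OH)4-]/[B(OH)3]) = 9.201 + log(0.71/0.57)
pH = 9.201 + (+0.095) = 9.30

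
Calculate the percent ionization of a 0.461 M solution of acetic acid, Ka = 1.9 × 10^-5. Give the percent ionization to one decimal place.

0.6%

CH3COOH ⇌ CH3COO- + H+; let x = [H+] at equilibrium.
x ≈ √(Ka·C₀) = √(1.9 × 10^-5 × 0.461) = 2.96 × 10^-3 M
% ionization = x/C₀ × 100% = 2.96 × 10^-3/0.461 × 100% = 0.6%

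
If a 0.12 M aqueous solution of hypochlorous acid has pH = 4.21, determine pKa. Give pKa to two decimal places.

pKa = 7.50

[H+] = 10^(-4.21) = 6.17 × 10^-5 M
At equilibrium [HA] = 0.12 − 6.17 × 10^-5 = 1.20 × 10^-1 M
Ka = [H+][A-]/[HA] = (6.17 × 10^-5)² / 1.20 × 10^-1 = 3.17 × 10^-8
pKa = -log(3.17 × 10^-8) = 7.50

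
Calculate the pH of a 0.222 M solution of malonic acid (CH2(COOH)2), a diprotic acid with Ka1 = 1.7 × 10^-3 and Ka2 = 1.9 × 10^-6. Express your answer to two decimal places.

pH = 1.73

Since Ka1 ≫ Ka2, the first ionization dominates [H+].
Ka1 = x²/(0.222 − x) = 1.7 × 10^-3
Solving the quadratic: x = (−Ka1 + √(Ka1² + 4·Ka1·C₀))/2 = 1.86 × 10^-2 M
pH = −log(1.86 × 10^-2) = 1.73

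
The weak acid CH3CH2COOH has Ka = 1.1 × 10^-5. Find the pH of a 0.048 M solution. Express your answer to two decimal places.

pH = 3.14

CH3CH2COOH ⇌ CH3CH2COO- + H+
Ka = x²/(0.048 − x) = 1.1 × 10^-5
Assume x ≪ 0.048: x ≈ √(1.1 × 10^-5 × 0.048) = 7.27 × 10^-4 M
Check: 1.5% ionized — well under 5%, approximation valid.
pH = −log(7.27 × 10^-4) = 3.14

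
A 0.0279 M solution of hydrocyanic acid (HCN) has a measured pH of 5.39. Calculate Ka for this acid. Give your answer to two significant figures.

[H+] = 10^(-5.39) = 4.07 × 10^-6 M
At equilibrium [HA] = 0.0279 − 4.07 × 10^-6 = 2.79 × 10^-2 M
Ka = [H+][A-]/[HA] = (4.07 × 10^-6)² / 2.79 × 10^-2 = 5.9 × 10^-10

Ka = 5.9 × 10^-10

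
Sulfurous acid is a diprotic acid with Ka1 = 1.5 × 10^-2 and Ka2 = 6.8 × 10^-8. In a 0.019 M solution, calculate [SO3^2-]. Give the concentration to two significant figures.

6.8 × 10^-8 M

First ionization gives [H+] ≈ [HSO3-] = 1.10 × 10^-2 M.
Second step: Ka2 = [H+][SO3^2-]/[HSO3-] ≈ [SO3^2-] (since [H+] ≈ [HSO3-]).
So [SO3^2-] ≈ Ka2.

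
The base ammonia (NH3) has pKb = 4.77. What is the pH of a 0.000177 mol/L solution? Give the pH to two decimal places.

NH3 + H2O ⇌ NH4+ + OH-
Kb = 10^(−4.77) = 1.70 × 10^-5
Kb = x²/(0.000177 − x) = 1.70 × 10^-5
x is not negligible relative to C₀; solve x² + 1.7e-05·x − 3.01e-09 = 0.
x = [−1.7e-05 + √(1.7e-05² + 1.2e-08)]/2 = 4.70 × 10^-5 M
pOH = −log(4.70 × 10^-5) = 4.33; pH = 14.00 − 4.33 = 9.67

pH = 9.67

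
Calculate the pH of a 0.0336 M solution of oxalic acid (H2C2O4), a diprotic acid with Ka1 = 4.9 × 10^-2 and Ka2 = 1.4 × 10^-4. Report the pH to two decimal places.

pH = 1.64

Since Ka1 ≫ Ka2, the first ionization dominates [H+].
Ka1 = x²/(0.0336 − x) = 4.9 × 10^-2
Solving the quadratic: x = (−Ka1 + √(Ka1² + 4·Ka1·C₀))/2 = 2.29 × 10^-2 M
pH = −log(2.29 × 10^-2) = 1.64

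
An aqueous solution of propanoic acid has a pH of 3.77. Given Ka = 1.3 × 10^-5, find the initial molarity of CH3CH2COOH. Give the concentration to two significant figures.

[H+] = 10^(-3.77) = 1.70 × 10^-4 M = x
Ka = x²/(C₀ − x) ⇒ C₀ = x + x²/Ka
C₀ = 1.70 × 10^-4 + (1.70 × 10^-4)²/(1.3 × 10^-5) = 2.39 × 10^-3 M

C₀ = 2.4 × 10^-3 M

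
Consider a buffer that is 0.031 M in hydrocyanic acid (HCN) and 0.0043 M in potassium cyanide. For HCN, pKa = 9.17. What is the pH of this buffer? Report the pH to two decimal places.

Using pH = pKa + log([base]/[acid]) with [base]/[acid] = 0.0043/0.031:
pH = 9.17 + (-0.858) = 8.31

pH = 8.31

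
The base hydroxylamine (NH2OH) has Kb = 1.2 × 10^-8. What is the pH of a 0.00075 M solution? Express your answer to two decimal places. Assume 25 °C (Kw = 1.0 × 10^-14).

pH = 8.48

NH2OH + H2O ⇌ NH3OH+ + OH-
Kb = x²/(0.00075 − x) = 1.2 × 10^-8
Assume x ≪ 0.00075: x ≈ √(1.2 × 10^-8 × 0.00075) = 3.00 × 10^-6 M
(x/C₀ = 0.4% < 5%, so the approximation holds.)
pOH = −log(3.00 × 10^-6) = 5.52; pH = 14.00 − 5.52 = 8.48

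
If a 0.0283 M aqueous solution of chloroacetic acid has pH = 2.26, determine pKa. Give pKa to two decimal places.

pKa = 2.88

[H+] = 10^(-2.26) = 5.50 × 10^-3 M
At equilibrium [HA] = 0.0283 − 5.50 × 10^-3 = 2.28 × 10^-2 M
Ka = [H+][A-]/[HA] = (5.50 × 10^-3)² / 2.28 × 10^-2 = 1.33 × 10^-3
pKa = -log(1.33 × 10^-3) = 2.88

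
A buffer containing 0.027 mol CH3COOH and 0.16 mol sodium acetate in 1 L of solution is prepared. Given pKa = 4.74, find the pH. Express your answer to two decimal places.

pH = 5.51

pH = pKa + log([A⁻]/[HA]) = 4.74 + log(0.16/0.027)
pH = 4.74 + (+0.773) = 5.51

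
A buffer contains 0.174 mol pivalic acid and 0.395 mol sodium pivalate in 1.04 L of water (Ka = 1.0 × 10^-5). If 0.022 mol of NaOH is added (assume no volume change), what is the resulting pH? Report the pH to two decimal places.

OH- converts (CH3)3CCOOH to (CH3)3CCOO-: (CH3)3CCOOH → 0.152 mol, (CH3)3CCOO- → 0.417 mol.
pKa = −log(1.0 × 10^-5) = 5.000
pH = pKa + log(n_(CH3)3CCOO-/n_(CH3)3CCOOH) = 5.000 + log(0.417/0.152) = 5.000 + (+0.438)

pH = 5.44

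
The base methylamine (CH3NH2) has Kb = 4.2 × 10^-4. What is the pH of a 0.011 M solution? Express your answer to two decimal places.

pH = 11.29

CH3NH2 + H2O ⇌ CH3NH3+ + OH-
Kb = [OH-]²/(0.011 − [OH-]) = 4.2 × 10^-4
Here C₀/Kb ≈ 26.2, so the small-[OH-] approximation fails. Use the quadratic:
[OH-] = (−Kb + √(Kb² + 4·Kb·C₀))/2 = 1.95 × 10^-3 M
pOH = −log(1.95 × 10^-3) = 2.71; pH = 14.00 − 2.71 = 11.29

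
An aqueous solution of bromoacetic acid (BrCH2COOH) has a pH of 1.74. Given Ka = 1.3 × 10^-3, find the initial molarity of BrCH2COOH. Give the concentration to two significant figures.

[H+] = 10^(-1.74) = 1.82 × 10^-2 M = x
Ka = x²/(C₀ − x) ⇒ C₀ = x + x²/Ka
C₀ = 1.82 × 10^-2 + (1.82 × 10^-2)²/(1.3 × 10^-3) = 2.73 × 10^-1 M

C₀ = 2.7 × 10^-1 M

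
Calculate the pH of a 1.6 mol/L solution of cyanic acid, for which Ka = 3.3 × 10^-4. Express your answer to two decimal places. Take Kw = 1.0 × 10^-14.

pH = 1.64

HOCN ⇌ OCN- + H+
From the ICE table, Ka = x²/(1.6 − x) = 3.3 × 10^-4.
Since Ka ≪ C₀, x ≈ √(Ka·C₀) = 2.30 × 10^-2 M.
pH = −log(2.30 × 10^-2) = 1.64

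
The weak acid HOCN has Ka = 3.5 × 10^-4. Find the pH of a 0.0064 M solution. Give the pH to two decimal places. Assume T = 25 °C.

pH = 2.88

HOCN ⇌ OCN- + H+
From the ICE table, Ka = [H+]²/(0.0064 − [H+]) = 3.5 × 10^-4.
The 5% rule fails; solving [H+]² + Ka·[H+] − Ka·C₀ = 0 exactly:
[H+] = (−Ka + √(Ka² + 4·Ka·C₀))/2 = 1.33 × 10^-3 M
pH = −log(1.33 × 10^-3) = 2.88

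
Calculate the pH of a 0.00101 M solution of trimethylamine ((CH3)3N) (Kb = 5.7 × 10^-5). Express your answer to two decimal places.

(CH3)3N + H2O ⇌ (CH3)3NH+ + OH-
From the ICE table, Kb = [OH-]²/(0.00101 − [OH-]) = 5.7 × 10^-5.
The 5% rule fails; solving [OH-]² + Kb·[OH-] − Kb·C₀ = 0 exactly:
[OH-] = [−5.7e-05 + √(5.7e-05² + 2.3e-07)]/2 = 2.13 × 10^-4 M
pOH = 3.67, so pH = 14.00 − pOH = 10.33

pH = 10.33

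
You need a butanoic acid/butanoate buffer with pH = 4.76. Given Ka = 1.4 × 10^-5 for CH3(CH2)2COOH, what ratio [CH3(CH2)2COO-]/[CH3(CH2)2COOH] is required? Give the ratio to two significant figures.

ratio = 0.81

pKa = -log(1.4 × 10^-5) = 4.854
pH = pKa + log(r) ⇒ log(r) = 4.76 − 4.854 = -0.094
r = [CH3(CH2)2COO-]/[CH3(CH2)2COOH] = 10^(-0.094) = 0.805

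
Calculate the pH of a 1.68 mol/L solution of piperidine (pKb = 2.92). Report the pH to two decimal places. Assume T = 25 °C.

C5H10NH + H2O ⇌ C5H10NH2+ + OH-
Kb = 10^(−2.92) = 1.20 × 10^-3
Kb = [OH-]²/(1.68 − [OH-]) = 1.20 × 10^-3
Assume [OH-] ≪ 1.68: [OH-] ≈ √(1.20 × 10^-3 × 1.68) = 4.49 × 10^-2 M
([OH-]/C₀ = 2.7% < 5%, so the approximation holds.)
pOH = 1.35, so pH = 14.00 − pOH = 12.65

pH = 12.65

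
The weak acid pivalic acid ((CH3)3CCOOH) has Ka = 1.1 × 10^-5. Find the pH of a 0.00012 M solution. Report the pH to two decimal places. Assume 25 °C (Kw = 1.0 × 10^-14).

pH = 4.51

(CH3)3CCOOH ⇌ (CH3)3CCOO- + H+
Ka = x²/(0.00012 − x) = 1.1 × 10^-5
The 5% rule fails; solving x² + Ka·x − Ka·C₀ = 0 exactly:
x = (−Ka + √(Ka² + 4·Ka·C₀))/2 = 3.12 × 10^-5 M
pH = −log[H+] = −log(3.12 × 10^-5) = 4.51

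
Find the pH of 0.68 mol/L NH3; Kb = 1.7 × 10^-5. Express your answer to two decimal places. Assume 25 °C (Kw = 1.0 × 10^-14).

pH = 11.53

NH3 + H2O ⇌ NH4+ + OH-
Kb = x²/(0.68 − x) = 1.7 × 10^-5
Since Kb ≪ C₀, x ≈ √(Kb·C₀) = 3.40 × 10^-3 M.
pOH = −log(3.40 × 10^-3) = 2.47; pH = 14.00 − 2.47 = 11.53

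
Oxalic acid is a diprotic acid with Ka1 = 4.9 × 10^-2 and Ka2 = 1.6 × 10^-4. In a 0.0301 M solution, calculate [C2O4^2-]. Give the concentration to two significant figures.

1.6 × 10^-4 M

First ionization gives [H+] ≈ [HC2O4-] = 2.11 × 10^-2 M.
Second step: Ka2 = [H+][C2O4^2-]/[HC2O4-] ≈ [C2O4^2-] (since [H+] ≈ [HC2O4-]).
So [C2O4^2-] ≈ Ka2.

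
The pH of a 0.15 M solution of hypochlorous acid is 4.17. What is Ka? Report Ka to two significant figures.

[H+] = 10^(-4.17) = 6.76 × 10^-5 M
At equilibrium [HA] = 0.15 − 6.76 × 10^-5 = 1.50 × 10^-1 M
Ka = [H+][A-]/[HA] = (6.76 × 10^-5)² / 1.50 × 10^-1 = 3.0 × 10^-8

Ka = 3.0 × 10^-8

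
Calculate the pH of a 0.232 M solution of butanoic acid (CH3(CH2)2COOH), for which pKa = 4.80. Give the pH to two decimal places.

pH = 2.72

CH3(CH2)2COOH ⇌ CH3(CH2)2COO- + H+
Ka = 10^(−4.80) = 1.58 × 10^-5
From the ICE table, Ka = [H+]²/(0.232 − [H+]) = 1.58 × 10^-5.
Neglecting [H+] in the denominator: [H+] = √(1.58 × 10^-5 × 0.232) = 1.91 × 10^-3 M
Check: 0.83% ionized — well under 5%, approximation valid.
pH = −log[H+] = −log(1.91 × 10^-3) = 2.72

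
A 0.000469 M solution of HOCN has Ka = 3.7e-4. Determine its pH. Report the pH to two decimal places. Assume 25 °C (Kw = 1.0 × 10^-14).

pH = 3.57

HOCN ⇌ OCN- + H+
Ka = x²/(0.000469 − x) = 3.7 × 10^-4
The 5% rule fails; solving x² + Ka·x − Ka·C₀ = 0 exactly:
x = (−Ka + √(Ka² + 4·Ka·C₀))/2 = 2.71 × 10^-4 M
pH = −log(2.71 × 10^-4) = 3.57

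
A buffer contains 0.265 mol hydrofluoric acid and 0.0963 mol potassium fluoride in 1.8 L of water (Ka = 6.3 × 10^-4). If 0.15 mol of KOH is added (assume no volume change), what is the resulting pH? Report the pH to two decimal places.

pH = 3.53

OH- converts HF to F-: HF → 0.115 mol, F- → 0.246 mol.
pKa = −log(6.3 × 10^-4) = 3.201
pH = pKa + log([A⁻]/[HA]) = 3.201 + log(0.246/0.115) = 3.201 +0.330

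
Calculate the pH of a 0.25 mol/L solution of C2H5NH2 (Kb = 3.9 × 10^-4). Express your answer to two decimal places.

pH = 11.99

C2H5NH2 + H2O ⇌ C2H5NH3+ + OH-
Let x = [OH-] at equilibrium. Kb = x²/(0.25 − x).
Assume x ≪ 0.25: x ≈ √(3.9 × 10^-4 × 0.25) = 9.87 × 10^-3 M
pOH = −log(9.87 × 10^-3) = 2.01; pH = 14.00 − 2.01 = 11.99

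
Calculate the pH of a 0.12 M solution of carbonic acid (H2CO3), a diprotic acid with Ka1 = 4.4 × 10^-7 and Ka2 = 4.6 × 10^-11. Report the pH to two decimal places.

Ka1 ≫ Ka2, so treat the first dissociation as the only significant source of H+.
Ka1 = x²/(0.12 − x) = 4.4 × 10^-7
x ≈ √(4.4 × 10^-7 × 0.12) = 2.30 × 10^-4 M
pH = −log(2.30 × 10^-4) = 3.64

pH = 3.64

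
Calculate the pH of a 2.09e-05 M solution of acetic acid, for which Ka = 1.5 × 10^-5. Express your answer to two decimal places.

pH = 4.93

CH3COOH ⇌ CH3COO- + H+
Ka = [H+]²/(2.09e-05 − [H+]) = 1.5 × 10^-5
Here C₀/Ka ≈ 1.39, so the small-[H+] approximation fails. Use the quadratic:
[H+] = [−1.5e-05 + √(1.5e-05² + 1.25e-09)]/2 = 1.17 × 10^-5 M
pH = −log[H+] = −log(1.17 × 10^-5) = 4.93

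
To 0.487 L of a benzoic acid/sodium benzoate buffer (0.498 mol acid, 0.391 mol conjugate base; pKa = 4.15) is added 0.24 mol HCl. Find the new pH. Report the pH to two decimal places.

pH = 3.46

After neutralization: n(C6H5COOH) = 0.738 mol, n(C6H5COO-) = 0.151 mol.
pH = pKa + log(n_C6H5COO-/n_C6H5COOH) = 4.15 + log(0.151/0.738) = 4.15 + (-0.689)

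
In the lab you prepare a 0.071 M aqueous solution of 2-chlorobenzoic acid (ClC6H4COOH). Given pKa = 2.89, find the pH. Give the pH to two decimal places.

pH = 2.05

ClC6H4COOH ⇌ ClC6H4COO- + H+
Ka = 10^(−2.89) = 1.29 × 10^-3
From the ICE table, Ka = x²/(0.071 − x) = 1.29 × 10^-3.
x is not negligible relative to C₀; solve x² + 0.00129·x − 9.16e-05 = 0.
x = (−Ka + √(Ka² + 4·Ka·C₀))/2 = 8.95 × 10^-3 M
pH = −log(8.95 × 10^-3) = 2.05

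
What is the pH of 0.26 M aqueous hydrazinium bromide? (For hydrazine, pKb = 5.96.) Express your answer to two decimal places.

pH = 4.31

N2H5+ is the conjugate acid of the weak base N2H4.
Kb = 10^(−5.96) = 1.10 × 10^-6
Ka = Kw/Kb = 1.0×10^-14 / 1.10 × 10^-6 = 9.09 × 10^-9
Ka = [H+]²/(0.26 − [H+]) = 9.09 × 10^-9
Assume [H+] ≪ 0.26: [H+] ≈ √(9.09 × 10^-9 × 0.26) = 4.86 × 10^-5 M
pH = −log(4.86 × 10^-5) = 4.31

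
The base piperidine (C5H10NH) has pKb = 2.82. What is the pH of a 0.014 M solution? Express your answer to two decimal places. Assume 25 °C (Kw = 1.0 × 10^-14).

C5H10NH + H2O ⇌ C5H10NH2+ + OH-
Kb = 10^(−2.82) = 1.51 × 10^-3
Kb = x²/(0.014 − x) = 1.51 × 10^-3
The 5% rule fails; solving x² + Kb·x − Kb·C₀ = 0 exactly:
x = (−Kb + √(Kb² + 4·Kb·C₀))/2 = 3.90 × 10^-3 M
pOH = −log(3.90 × 10^-3) = 2.41; pH = 14.00 − 2.41 = 11.59

pH = 11.59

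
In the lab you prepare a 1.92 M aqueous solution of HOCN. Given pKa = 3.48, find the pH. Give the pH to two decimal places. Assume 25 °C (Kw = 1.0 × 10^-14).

HOCN ⇌ OCN- + H+
Ka = 10^(−3.48) = 3.31 × 10^-4
From the ICE table, Ka = [H+]²/(1.92 − [H+]) = 3.31 × 10^-4.
Since Ka ≪ C₀, [H+] ≈ √(Ka·C₀) = 2.52 × 10^-2 M.
Check: 1.3% ionized — well under 5%, approximation valid.
pH = −log(2.52 × 10^-2) = 1.60

pH = 1.60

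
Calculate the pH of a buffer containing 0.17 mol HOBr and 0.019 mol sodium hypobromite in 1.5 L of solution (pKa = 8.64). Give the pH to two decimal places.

pH = 7.69

Using pH = pKa + log([base]/[acid]) with [base]/[acid] = 0.019/0.17:
pH = 8.64 + (-0.952) = 7.69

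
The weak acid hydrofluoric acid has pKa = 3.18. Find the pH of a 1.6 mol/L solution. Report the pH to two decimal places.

pH = 1.49

HF ⇌ F- + H+
Ka = 10^(−3.18) = 6.61 × 10^-4
Ka = x²/(1.6 − x) = 6.61 × 10^-4
Neglecting x in the denominator: x = √(6.61 × 10^-4 × 1.6) = 3.25 × 10^-2 M
Check: 2% ionized — well under 5%, approximation valid.
pH = −log[H+] = −log(3.25 × 10^-2) = 1.49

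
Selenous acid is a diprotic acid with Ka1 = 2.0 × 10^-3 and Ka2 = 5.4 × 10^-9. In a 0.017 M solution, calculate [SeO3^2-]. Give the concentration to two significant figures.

First ionization gives [H+] ≈ [HSeO3-] = 4.92 × 10^-3 M.
Second step: Ka2 = [H+][SeO3^2-]/[HSeO3-] ≈ [SeO3^2-] (since [H+] ≈ [HSeO3-]).
So [SeO3^2-] ≈ Ka2.

5.4 × 10^-9 M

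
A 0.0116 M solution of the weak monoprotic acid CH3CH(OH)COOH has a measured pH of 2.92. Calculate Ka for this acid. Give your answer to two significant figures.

[H+] = 10^(-2.92) = 1.20 × 10^-3 M
At equilibrium [HA] = 0.0116 − 1.20 × 10^-3 = 1.04 × 10^-2 M
Ka = [H+][A-]/[HA] = (1.20 × 10^-3)² / 1.04 × 10^-2 = 1.4 × 10^-4

Ka = 1.4 × 10^-4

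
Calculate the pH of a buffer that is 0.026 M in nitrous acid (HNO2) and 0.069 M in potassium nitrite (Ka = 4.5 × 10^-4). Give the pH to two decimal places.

pKa = −log(4.5 × 10^-4) = 3.347
pH = pKa + log([A⁻]/[HA]) = 3.347 + log(0.069/0.026)
pH = 3.347 + (+0.424) = 3.77

pH = 3.77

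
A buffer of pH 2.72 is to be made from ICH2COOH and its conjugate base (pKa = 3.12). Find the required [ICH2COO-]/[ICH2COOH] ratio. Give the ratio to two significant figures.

pH = pKa + log(r) ⇒ log(r) = 2.72 − 3.12 = -0.40
r = [ICH2COO-]/[ICH2COOH] = 10^(-0.40) = 0.398

ratio = 0.40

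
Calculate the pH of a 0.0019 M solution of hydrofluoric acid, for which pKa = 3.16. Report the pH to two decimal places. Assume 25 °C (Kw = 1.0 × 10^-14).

pH = 3.07

HF ⇌ F- + H+
Ka = 10^(−3.16) = 6.92 × 10^-4
Let x = [H+] at equilibrium. Ka = x²/(0.0019 − x).
x is not negligible relative to C₀; solve x² + 0.000692·x − 1.31e-06 = 0.
x = (−Ka + √(Ka² + 4·Ka·C₀))/2 = 8.52 × 10^-4 M
pH = −log(8.52 × 10^-4) = 3.07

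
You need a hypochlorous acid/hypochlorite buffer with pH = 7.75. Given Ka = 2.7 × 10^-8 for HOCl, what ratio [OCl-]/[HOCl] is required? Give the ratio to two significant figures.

pKa = -log(2.7 × 10^-8) = 7.569
pH = pKa + log(r) ⇒ log(r) = 7.75 − 7.569 = +0.181
r = [OCl-]/[HOCl] = 10^(+0.181) = 1.52

ratio = 1.5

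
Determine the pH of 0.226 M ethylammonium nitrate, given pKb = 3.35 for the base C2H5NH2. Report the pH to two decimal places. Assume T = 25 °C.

C2H5NH3+ is the conjugate acid of the weak base C2H5NH2.
Kb = 10^(−3.35) = 4.47 × 10^-4
Ka = Kw/Kb = 1.0×10^-14 / 4.47 × 10^-4 = 2.24 × 10^-11
Ka = x²/(0.226 − x) = 2.24 × 10^-11
Since Ka ≪ C₀, x ≈ √(Ka·C₀) = 2.25 × 10^-6 M.
Check: 0.001% ionized — well under 5%, approximation valid.
pH = −log(2.25 × 10^-6) = 5.65

pH = 5.65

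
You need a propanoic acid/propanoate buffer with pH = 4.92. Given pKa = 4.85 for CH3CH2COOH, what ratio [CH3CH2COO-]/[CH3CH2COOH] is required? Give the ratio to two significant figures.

ratio = 1.2

pH = pKa + log(r) ⇒ log(r) = 4.92 − 4.85 = +0.07
r = [CH3CH2COO-]/[CH3CH2COOH] = 10^(+0.07) = 1.17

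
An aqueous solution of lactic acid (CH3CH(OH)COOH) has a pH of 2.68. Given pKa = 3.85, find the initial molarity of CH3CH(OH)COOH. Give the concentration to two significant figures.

C₀ = 3.3 × 10^-2 M

[H+] = 10^(-2.68) = 2.09 × 10^-3 M = x
Ka = 10^(−3.85) = 1.41 × 10^-4
Ka = x²/(C₀ − x) ⇒ C₀ = x + x²/Ka
C₀ = 2.09 × 10^-3 + (2.09 × 10^-3)²/(1.41 × 10^-4) = 3.31 × 10^-2 M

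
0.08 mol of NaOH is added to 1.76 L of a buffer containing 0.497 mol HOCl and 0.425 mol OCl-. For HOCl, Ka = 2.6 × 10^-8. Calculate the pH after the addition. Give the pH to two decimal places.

After neutralization: n(HOCl) = 0.417 mol, n(OCl-) = 0.505 mol.
pKa = −log(2.6 × 10^-8) = 7.585
pH = pKa + log(n_OCl-/n_HOCl) = 7.585 + log(0.505/0.417) = 7.585 + (+0.083)

pH = 7.67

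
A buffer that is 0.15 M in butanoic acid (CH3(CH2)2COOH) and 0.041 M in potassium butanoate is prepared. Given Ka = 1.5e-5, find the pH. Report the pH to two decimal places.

pH = 4.26

pKa = −log(1.5 × 10^-5) = 4.824
Henderson–Hasselbalch: pH = pKa + log([CH3(CH2)2COO-]/[CH3(CH2)2COOH]) = 4.824 + log(0.041/0.15)
pH = 4.824 + (-0.563) = 4.26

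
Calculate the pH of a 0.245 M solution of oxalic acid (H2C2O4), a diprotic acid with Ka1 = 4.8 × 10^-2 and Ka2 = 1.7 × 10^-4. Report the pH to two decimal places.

pH = 1.06

Ka1 ≫ Ka2, so treat the first dissociation as the only significant source of H+.
Ka1 = x²/(0.245 − x) = 4.8 × 10^-2
Solving the quadratic: x = (−Ka1 + √(Ka1² + 4·Ka1·C₀))/2 = 8.71 × 10^-2 M
pH = −log(8.71 × 10^-2) = 1.06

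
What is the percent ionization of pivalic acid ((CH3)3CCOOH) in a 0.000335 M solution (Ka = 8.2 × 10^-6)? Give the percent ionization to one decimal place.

(CH3)3CCOOH ⇌ (CH3)3CCOO- + H+; let x = [H+] at equilibrium.
Ka = x²/(C₀ − x); solving the quadratic gives x = 4.85 × 10^-5 M.
% ionization = x/C₀ × 100% = 4.85 × 10^-5/0.000335 × 100% = 14.5%

14.5%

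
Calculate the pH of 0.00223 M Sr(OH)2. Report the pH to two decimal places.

pH = 11.65

Sr(OH)2 is a strong base (each formula unit releases 2 OH-); [OH-] = 0.00446 M.
pOH = -log(0.00446) = 2.35
pH = 14.00 - 2.35 = 11.65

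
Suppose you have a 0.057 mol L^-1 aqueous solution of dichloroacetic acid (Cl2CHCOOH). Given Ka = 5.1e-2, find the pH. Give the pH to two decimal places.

Cl2CHCOOH ⇌ Cl2CHCOO- + H+
Let x = [H+] at equilibrium. Ka = x²/(0.057 − x).
The 5% rule fails; solving x² + Ka·x − Ka·C₀ = 0 exactly:
x = [−0.051 + √(0.051² + 0.0116)]/2 = 3.41 × 10^-2 M
pH = −log(3.41 × 10^-2) = 1.47

pH = 1.47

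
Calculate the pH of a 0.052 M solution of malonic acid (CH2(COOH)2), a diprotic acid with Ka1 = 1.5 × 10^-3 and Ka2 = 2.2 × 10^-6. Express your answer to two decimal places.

pH = 2.09

Since Ka1 ≫ Ka2, the first ionization dominates [H+].
Ka1 = x²/(0.052 − x) = 1.5 × 10^-3
Solving the quadratic: x = (−Ka1 + √(Ka1² + 4·Ka1·C₀))/2 = 8.11 × 10^-3 M
pH = −log(8.11 × 10^-3) = 2.09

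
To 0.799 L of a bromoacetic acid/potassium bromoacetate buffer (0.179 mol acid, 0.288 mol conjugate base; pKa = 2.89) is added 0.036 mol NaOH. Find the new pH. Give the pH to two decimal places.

pH = 3.25

OH- converts BrCH2COOH to BrCH2COO-: BrCH2COOH → 0.143 mol, BrCH2COO- → 0.324 mol.
pH = pKa + log([A⁻]/[HA]) = 2.89 + log(0.324/0.143) = 2.89 +0.355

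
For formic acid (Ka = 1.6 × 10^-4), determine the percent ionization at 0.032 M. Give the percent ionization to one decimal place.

6.8%

HCOOH ⇌ HCOO- + H+; let x = [H+] at equilibrium.
Ka = x²/(C₀ − x); solving the quadratic gives x = 2.18 × 10^-3 M.
% ionization = x/C₀ × 100% = 2.18 × 10^-3/0.032 × 100% = 6.8%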